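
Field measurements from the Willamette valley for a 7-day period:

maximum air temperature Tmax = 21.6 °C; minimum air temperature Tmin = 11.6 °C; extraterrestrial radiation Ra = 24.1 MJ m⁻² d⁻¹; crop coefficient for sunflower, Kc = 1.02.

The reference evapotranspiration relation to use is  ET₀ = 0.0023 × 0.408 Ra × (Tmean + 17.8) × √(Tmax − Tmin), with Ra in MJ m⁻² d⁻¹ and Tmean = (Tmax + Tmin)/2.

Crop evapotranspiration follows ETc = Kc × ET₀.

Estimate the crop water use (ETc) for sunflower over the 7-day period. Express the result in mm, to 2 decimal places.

17.57 mm

Tmean = (21.6 + 11.6)/2 = 16.60 °C
0.408 Ra = 0.408 × 24.1 = 9.8328 mm/d equivalent
ET₀ = 0.0023 × 9.8328 × (16.60 + 17.8) × √10.0 = 0.0023 × 9.8328 × 34.40 × 3.1623 = 2.4602 mm/d
ETc = Kc × ET₀ = 1.02 × 2.4602 = 2.5094 mm/d
Over 7 days: 2.5094 × 7 = 17.566 mm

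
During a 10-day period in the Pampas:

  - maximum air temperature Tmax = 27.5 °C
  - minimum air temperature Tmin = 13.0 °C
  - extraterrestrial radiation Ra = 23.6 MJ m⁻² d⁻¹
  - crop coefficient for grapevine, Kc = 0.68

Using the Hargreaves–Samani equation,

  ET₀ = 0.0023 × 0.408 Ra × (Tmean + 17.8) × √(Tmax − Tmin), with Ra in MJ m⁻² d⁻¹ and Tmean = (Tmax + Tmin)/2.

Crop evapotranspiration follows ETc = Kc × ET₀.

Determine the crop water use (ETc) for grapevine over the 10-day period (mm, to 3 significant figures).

Tmean = (27.5 + 13.0)/2 = 20.25 °C
0.408 Ra = 0.408 × 23.6 = 9.6288 mm/d equivalent
ET₀ = 0.0023 × 9.6288 × (20.25 + 17.8) × √14.5 = 0.0023 × 9.6288 × 38.05 × 3.8079 = 3.2088 mm/d
ETc = Kc × ET₀ = 0.68 × 3.2088 = 2.1820 mm/d
Over 10 days: 2.1820 × 10 = 21.820 mm

21.8 mm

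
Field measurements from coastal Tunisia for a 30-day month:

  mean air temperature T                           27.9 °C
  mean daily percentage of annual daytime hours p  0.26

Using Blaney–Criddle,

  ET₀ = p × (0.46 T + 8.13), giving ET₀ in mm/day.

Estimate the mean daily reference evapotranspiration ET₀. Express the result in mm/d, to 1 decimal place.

5.5 mm/d

ET₀ = 0.26 × (0.46 × 27.9 + 8.13) = 0.26 × 20.964 = 5.4506 mm/d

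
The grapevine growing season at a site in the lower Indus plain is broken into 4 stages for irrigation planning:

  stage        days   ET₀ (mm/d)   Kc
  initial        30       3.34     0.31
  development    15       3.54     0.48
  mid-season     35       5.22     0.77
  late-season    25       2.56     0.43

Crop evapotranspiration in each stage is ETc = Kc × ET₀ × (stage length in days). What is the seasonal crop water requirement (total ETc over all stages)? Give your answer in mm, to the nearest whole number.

initial: 0.31 × 3.34 × 30 = 31.06 mm
development: 0.48 × 3.54 × 15 = 25.49 mm
mid-season: 0.77 × 5.22 × 35 = 140.68 mm
late-season: 0.43 × 2.56 × 25 = 27.52 mm
Seasonal total = 224.75 mm

225 mm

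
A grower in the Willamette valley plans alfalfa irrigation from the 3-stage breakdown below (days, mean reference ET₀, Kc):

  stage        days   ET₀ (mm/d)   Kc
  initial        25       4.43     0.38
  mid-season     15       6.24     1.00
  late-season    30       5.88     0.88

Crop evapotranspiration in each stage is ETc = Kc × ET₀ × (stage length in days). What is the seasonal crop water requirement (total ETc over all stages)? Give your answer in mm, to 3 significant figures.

291 mm

initial: 0.38 × 4.43 × 25 = 42.09 mm
mid-season: 1.00 × 6.24 × 15 = 93.60 mm
late-season: 0.88 × 5.88 × 30 = 155.23 mm
Seasonal total = 290.92 mm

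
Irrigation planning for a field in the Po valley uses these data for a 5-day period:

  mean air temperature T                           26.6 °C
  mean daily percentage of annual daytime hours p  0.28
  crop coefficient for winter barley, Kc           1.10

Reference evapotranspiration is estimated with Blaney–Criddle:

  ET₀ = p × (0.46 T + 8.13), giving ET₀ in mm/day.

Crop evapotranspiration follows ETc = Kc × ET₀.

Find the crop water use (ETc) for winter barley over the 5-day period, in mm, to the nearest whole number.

31 mm

ET₀ = 0.28 × (0.46 × 26.6 + 8.13) = 0.28 × 20.366 = 5.7025 mm/d
ETc = Kc × ET₀ = 1.10 × 5.7025 = 6.2728 mm/d
Over 5 days: 6.2728 × 5 = 31.364 mm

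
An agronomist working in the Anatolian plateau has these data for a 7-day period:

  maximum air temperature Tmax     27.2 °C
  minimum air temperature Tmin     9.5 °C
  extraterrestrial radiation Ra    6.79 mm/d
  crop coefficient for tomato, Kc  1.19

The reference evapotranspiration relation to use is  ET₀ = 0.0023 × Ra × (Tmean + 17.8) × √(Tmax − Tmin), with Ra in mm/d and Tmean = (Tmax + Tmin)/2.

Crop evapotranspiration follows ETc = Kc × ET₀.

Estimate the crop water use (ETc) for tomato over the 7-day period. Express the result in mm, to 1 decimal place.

Tmean = (27.2 + 9.5)/2 = 18.35 °C
ET₀ = 0.0023 × 6.79 × (18.35 + 17.8) × √17.7 = 0.0023 × 6.79 × 36.15 × 4.2071 = 2.3751 mm/d
ETc = Kc × ET₀ = 1.19 × 2.3751 = 2.8264 mm/d
Over 7 days: 2.8264 × 7 = 19.785 mm

19.8 mm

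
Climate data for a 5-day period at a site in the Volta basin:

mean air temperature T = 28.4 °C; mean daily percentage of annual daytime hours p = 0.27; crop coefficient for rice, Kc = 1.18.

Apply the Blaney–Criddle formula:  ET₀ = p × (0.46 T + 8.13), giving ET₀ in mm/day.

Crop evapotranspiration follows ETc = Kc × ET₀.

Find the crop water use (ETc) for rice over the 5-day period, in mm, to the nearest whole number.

34 mm

ET₀ = 0.27 × (0.46 × 28.4 + 8.13) = 0.27 × 21.194 = 5.7224 mm/d
ETc = Kc × ET₀ = 1.18 × 5.7224 = 6.7524 mm/d
Over 5 days: 6.7524 × 5 = 33.762 mm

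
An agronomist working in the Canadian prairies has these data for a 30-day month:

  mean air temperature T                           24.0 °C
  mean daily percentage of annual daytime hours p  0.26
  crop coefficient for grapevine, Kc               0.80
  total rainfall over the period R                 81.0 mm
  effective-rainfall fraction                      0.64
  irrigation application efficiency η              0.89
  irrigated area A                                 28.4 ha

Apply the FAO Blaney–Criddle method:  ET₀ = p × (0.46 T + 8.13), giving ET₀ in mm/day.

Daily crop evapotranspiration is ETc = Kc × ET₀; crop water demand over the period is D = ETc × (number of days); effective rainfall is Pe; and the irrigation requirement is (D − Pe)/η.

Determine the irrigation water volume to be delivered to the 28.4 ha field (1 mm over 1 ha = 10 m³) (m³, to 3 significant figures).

ET₀ = 0.26 × (0.46 × 24.0 + 8.13) = 0.26 × 19.170 = 4.9842 mm/d
ETc = Kc × ET₀ = 0.80 × 4.9842 = 3.9874 mm/d
Crop demand D = ETc × 30 d = 3.9874 × 30 = 119.622 mm
Pe = 0.64 × 81.0 = 51.840 mm
D − Pe = 119.622 − 51.840 = 67.782 mm
Gross irrigation = 67.782 / 0.89 = 76.160 mm
Volume = 76.160 mm × 28.4 ha × 10 = 21629.4 m³

21600 m³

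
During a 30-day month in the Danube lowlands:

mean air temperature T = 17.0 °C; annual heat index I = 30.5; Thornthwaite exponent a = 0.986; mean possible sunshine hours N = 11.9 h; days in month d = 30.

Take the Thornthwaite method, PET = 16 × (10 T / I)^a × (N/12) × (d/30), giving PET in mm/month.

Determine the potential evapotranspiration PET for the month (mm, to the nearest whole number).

86 mm

10T/I = 10 × 17.0 / 30.5 = 5.5738
(10T/I)^a = 5.5738^0.986 = 5.4413
Uncorrected PET = 16 × 5.4413 = 87.061 mm
Correction = (N/12)(d/30) = (11.9/12)(30/30) = 0.9917
PET = 87.061 × 0.9917 = 86.338 mm/month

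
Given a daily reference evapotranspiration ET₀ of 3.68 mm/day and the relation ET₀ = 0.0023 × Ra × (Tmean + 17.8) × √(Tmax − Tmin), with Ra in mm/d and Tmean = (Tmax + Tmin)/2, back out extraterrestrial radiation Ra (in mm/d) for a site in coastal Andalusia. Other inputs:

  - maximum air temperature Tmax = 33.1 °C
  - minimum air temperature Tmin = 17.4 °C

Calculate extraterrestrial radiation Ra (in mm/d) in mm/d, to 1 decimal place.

9.4 mm/d

Tmean = 25.25 °C; √ΔT = 3.9623
Ra = ET₀ / [0.0023 × (Tmean+17.8) × √ΔT] = 3.68 / (0.0023 × 43.05 × 3.9623) = 9.380 mm/d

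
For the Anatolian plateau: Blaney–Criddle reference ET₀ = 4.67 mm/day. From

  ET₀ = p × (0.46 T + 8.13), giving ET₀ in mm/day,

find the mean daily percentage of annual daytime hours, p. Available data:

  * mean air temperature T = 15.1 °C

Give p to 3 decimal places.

p = ET₀ / (0.46 T + 8.13) = 4.67 / (0.46 × 15.1 + 8.13) = 4.67 / 15.076 = 0.3098

0.310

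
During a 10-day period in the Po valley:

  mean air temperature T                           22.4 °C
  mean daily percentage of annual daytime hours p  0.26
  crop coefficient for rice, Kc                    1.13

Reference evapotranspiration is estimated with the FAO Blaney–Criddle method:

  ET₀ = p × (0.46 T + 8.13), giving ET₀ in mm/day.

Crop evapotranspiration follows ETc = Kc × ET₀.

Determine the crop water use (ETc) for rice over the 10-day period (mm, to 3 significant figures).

54.2 mm

ET₀ = 0.26 × (0.46 × 22.4 + 8.13) = 0.26 × 18.434 = 4.7928 mm/d
ETc = Kc × ET₀ = 1.13 × 4.7928 = 5.4159 mm/d
Over 10 days: 5.4159 × 10 = 54.159 mm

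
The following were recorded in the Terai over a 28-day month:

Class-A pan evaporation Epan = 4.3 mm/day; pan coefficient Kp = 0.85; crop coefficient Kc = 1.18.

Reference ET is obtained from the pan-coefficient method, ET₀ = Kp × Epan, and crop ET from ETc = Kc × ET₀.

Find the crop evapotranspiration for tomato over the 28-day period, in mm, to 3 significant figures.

121 mm

ET₀ = 0.85 × 4.3 = 3.6550 mm/d
ETc = Kc × ET₀ = 1.18 × 3.6550 = 4.3129 mm/d
Over 28 days: 4.3129 × 28 = 120.761 mm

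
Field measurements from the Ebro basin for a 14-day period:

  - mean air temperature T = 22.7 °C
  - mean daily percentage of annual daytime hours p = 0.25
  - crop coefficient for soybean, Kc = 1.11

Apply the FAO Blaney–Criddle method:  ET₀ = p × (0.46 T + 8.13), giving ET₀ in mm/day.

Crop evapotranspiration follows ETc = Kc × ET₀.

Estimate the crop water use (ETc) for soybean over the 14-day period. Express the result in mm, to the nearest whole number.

ET₀ = 0.25 × (0.46 × 22.7 + 8.13) = 0.25 × 18.572 = 4.6430 mm/d
ETc = Kc × ET₀ = 1.11 × 4.6430 = 5.1537 mm/d
Over 14 days: 5.1537 × 14 = 72.152 mm

72 mm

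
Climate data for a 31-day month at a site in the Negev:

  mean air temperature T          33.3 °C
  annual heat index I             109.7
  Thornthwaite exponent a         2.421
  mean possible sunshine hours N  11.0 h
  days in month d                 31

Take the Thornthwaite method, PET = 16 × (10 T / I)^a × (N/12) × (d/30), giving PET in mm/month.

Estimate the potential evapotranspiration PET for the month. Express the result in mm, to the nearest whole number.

223 mm

10T/I = 10 × 33.3 / 109.7 = 3.0356
(10T/I)^a = 3.0356^2.421 = 14.7067
Uncorrected PET = 16 × 14.7067 = 235.307 mm
Correction = (N/12)(d/30) = (11.0/12)(31/30) = 0.9472
PET = 235.307 × 0.9472 = 222.883 mm/month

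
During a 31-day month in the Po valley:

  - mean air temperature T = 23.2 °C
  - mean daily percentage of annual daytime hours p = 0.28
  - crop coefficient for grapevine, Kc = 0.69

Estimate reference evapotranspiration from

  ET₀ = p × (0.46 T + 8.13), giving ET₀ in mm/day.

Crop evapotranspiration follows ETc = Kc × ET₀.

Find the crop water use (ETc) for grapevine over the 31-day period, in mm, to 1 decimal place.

ET₀ = 0.28 × (0.46 × 23.2 + 8.13) = 0.28 × 18.802 = 5.2646 mm/d
ETc = Kc × ET₀ = 0.69 × 5.2646 = 3.6326 mm/d
Over 31 days: 3.6326 × 31 = 112.611 mm

112.6 mm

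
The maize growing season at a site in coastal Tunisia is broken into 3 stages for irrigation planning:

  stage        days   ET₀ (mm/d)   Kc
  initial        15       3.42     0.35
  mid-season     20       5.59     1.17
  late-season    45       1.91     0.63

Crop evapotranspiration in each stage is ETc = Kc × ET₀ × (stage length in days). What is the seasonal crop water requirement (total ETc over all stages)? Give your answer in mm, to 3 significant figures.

initial: 0.35 × 3.42 × 15 = 17.96 mm
mid-season: 1.17 × 5.59 × 20 = 130.81 mm
late-season: 0.63 × 1.91 × 45 = 54.15 mm
Seasonal total = 202.92 mm

203 mm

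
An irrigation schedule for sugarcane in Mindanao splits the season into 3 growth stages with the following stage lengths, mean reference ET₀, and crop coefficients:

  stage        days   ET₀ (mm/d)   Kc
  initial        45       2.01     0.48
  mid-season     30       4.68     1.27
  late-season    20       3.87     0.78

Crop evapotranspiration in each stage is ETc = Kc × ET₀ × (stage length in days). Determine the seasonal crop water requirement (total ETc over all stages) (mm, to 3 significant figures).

282 mm

initial: 0.48 × 2.01 × 45 = 43.42 mm
mid-season: 1.27 × 4.68 × 30 = 178.31 mm
late-season: 0.78 × 3.87 × 20 = 60.37 mm
Seasonal total = 282.10 mm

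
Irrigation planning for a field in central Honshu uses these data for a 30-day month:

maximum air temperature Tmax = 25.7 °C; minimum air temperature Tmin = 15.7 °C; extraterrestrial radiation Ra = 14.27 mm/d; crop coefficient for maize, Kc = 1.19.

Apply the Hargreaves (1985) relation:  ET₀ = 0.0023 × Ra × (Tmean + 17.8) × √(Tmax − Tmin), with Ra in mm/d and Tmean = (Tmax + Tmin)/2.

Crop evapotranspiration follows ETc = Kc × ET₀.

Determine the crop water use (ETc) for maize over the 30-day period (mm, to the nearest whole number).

143 mm

Tmean = (25.7 + 15.7)/2 = 20.70 °C
ET₀ = 0.0023 × 14.27 × (20.70 + 17.8) × √10.0 = 0.0023 × 14.27 × 38.50 × 3.1623 = 3.9959 mm/d
ETc = Kc × ET₀ = 1.19 × 3.9959 = 4.7551 mm/d
Over 30 days: 4.7551 × 30 = 142.653 mm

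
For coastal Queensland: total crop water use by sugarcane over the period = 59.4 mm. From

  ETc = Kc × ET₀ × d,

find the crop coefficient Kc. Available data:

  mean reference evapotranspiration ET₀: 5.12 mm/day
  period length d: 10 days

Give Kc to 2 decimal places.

ETc = Kc × ET₀ × d  ⇒  Kc = ETc / (ET₀ × d)
Kc = 59.4 / (5.12 × 10) = 59.4 / 51.20 = 1.1602

1.16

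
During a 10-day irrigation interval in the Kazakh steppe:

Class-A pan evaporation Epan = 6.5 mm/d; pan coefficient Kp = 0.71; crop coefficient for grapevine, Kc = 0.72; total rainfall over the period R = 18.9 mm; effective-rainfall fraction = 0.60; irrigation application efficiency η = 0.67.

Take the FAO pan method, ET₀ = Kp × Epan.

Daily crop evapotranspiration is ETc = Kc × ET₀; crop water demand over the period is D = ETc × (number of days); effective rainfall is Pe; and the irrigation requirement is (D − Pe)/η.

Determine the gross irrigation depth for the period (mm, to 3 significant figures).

ET₀ = 0.71 × 6.5 = 4.6150 mm/d
ETc = Kc × ET₀ = 0.72 × 4.6150 = 3.3228 mm/d
Crop demand D = ETc × 10 d = 3.3228 × 10 = 33.228 mm
Pe = 0.60 × 18.9 = 11.340 mm
D − Pe = 33.228 − 11.340 = 21.888 mm
Gross irrigation = 21.888 / 0.67 = 32.669 mm

32.7 mm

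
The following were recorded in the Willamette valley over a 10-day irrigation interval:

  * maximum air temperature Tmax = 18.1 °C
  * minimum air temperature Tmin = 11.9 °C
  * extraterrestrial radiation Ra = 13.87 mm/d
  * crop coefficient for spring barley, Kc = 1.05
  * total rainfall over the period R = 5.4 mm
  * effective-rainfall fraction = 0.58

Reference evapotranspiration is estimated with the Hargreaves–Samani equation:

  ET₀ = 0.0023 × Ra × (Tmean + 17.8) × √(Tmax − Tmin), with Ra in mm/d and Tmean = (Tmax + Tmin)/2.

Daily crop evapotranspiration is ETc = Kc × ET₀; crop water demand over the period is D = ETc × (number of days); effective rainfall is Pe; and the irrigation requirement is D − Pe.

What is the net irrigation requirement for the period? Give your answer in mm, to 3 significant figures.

24.2 mm

Tmean = (18.1 + 11.9)/2 = 15.00 °C
ET₀ = 0.0023 × 13.87 × (15.00 + 17.8) × √6.2 = 0.0023 × 13.87 × 32.80 × 2.4900 = 2.6054 mm/d
ETc = Kc × ET₀ = 1.05 × 2.6054 = 2.7357 mm/d
Crop demand D = ETc × 10 d = 2.7357 × 10 = 27.357 mm
Pe = 0.58 × 5.4 = 3.132 mm
D − Pe = 27.357 − 3.132 = 24.225 mm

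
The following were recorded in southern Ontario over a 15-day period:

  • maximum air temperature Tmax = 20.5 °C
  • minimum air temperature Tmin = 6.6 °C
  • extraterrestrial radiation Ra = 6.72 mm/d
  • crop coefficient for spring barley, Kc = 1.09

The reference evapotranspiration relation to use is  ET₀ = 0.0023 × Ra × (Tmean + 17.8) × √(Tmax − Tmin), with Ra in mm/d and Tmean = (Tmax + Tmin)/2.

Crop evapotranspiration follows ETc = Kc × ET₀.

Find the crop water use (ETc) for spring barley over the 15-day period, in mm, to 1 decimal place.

29.5 mm

Tmean = (20.5 + 6.6)/2 = 13.55 °C
ET₀ = 0.0023 × 6.72 × (13.55 + 17.8) × √13.9 = 0.0023 × 6.72 × 31.35 × 3.7283 = 1.8065 mm/d
ETc = Kc × ET₀ = 1.09 × 1.8065 = 1.9691 mm/d
Over 15 days: 1.9691 × 15 = 29.537 mm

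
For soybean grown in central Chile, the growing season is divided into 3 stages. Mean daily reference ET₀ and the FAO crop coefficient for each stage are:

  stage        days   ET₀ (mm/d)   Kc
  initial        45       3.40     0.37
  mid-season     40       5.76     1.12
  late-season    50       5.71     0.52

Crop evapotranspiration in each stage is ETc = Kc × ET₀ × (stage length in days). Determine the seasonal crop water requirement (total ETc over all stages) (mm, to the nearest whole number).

initial: 0.37 × 3.40 × 45 = 56.61 mm
mid-season: 1.12 × 5.76 × 40 = 258.05 mm
late-season: 0.52 × 5.71 × 50 = 148.46 mm
Seasonal total = 463.12 mm

463 mm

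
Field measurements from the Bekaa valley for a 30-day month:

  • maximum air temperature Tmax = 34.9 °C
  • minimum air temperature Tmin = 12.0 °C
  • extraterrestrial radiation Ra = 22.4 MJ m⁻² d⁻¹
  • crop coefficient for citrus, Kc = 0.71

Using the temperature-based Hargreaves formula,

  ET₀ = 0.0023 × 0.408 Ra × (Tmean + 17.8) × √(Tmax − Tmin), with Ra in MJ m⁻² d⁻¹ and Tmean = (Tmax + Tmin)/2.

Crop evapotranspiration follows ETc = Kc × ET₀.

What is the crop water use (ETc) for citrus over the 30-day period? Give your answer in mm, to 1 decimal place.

88.4 mm

Tmean = (34.9 + 12.0)/2 = 23.45 °C
0.408 Ra = 0.408 × 22.4 = 9.1392 mm/d equivalent
ET₀ = 0.0023 × 9.1392 × (23.45 + 17.8) × √22.9 = 0.0023 × 9.1392 × 41.25 × 4.7854 = 4.1493 mm/d
ETc = Kc × ET₀ = 0.71 × 4.1493 = 2.9460 mm/d
Over 30 days: 2.9460 × 30 = 88.380 mm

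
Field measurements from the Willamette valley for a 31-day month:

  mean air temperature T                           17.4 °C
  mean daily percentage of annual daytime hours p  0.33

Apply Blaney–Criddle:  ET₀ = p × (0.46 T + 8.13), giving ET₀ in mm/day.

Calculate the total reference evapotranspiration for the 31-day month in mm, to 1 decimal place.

165.1 mm

ET₀ = 0.33 × (0.46 × 17.4 + 8.13) = 0.33 × 16.134 = 5.3242 mm/d
Monthly total = 5.3242 × 31 = 165.050 mm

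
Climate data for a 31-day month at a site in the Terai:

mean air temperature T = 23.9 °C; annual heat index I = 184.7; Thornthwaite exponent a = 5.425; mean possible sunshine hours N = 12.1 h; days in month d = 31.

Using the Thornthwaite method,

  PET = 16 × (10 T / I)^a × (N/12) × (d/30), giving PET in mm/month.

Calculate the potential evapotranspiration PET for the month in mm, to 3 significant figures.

67.5 mm

10T/I = 10 × 23.9 / 184.7 = 1.2940
(10T/I)^a = 1.2940^5.425 = 4.0480
Uncorrected PET = 16 × 4.0480 = 64.768 mm
Correction = (N/12)(d/30) = (12.1/12)(31/30) = 1.0419
PET = 64.768 × 1.0419 = 67.482 mm/month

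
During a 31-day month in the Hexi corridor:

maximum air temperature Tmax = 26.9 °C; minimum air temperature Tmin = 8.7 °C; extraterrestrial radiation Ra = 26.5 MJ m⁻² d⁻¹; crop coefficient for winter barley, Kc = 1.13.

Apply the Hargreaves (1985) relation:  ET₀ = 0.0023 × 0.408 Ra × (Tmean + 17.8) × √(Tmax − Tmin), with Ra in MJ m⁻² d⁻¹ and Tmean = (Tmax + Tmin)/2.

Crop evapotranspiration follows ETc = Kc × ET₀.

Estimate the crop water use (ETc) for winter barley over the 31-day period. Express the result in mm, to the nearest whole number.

132 mm

Tmean = (26.9 + 8.7)/2 = 17.80 °C
0.408 Ra = 0.408 × 26.5 = 10.8120 mm/d equivalent
ET₀ = 0.0023 × 10.8120 × (17.80 + 17.8) × √18.2 = 0.0023 × 10.8120 × 35.60 × 4.2661 = 3.7767 mm/d
ETc = Kc × ET₀ = 1.13 × 3.7767 = 4.2677 mm/d
Over 31 days: 4.2677 × 31 = 132.299 mm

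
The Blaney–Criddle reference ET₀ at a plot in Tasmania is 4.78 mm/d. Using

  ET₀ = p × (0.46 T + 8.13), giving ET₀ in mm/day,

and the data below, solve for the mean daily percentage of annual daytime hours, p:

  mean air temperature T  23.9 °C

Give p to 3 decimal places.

0.250

p = ET₀ / (0.46 T + 8.13) = 4.78 / (0.46 × 23.9 + 8.13) = 4.78 / 19.124 = 0.2499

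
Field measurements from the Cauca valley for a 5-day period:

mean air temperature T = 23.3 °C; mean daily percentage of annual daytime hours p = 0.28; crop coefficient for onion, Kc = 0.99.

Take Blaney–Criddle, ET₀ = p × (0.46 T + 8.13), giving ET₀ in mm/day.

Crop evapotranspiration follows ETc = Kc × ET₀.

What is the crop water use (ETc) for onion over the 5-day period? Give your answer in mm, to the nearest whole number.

26 mm

ET₀ = 0.28 × (0.46 × 23.3 + 8.13) = 0.28 × 18.848 = 5.2774 mm/d
ETc = Kc × ET₀ = 0.99 × 5.2774 = 5.2246 mm/d
Over 5 days: 5.2246 × 5 = 26.123 mm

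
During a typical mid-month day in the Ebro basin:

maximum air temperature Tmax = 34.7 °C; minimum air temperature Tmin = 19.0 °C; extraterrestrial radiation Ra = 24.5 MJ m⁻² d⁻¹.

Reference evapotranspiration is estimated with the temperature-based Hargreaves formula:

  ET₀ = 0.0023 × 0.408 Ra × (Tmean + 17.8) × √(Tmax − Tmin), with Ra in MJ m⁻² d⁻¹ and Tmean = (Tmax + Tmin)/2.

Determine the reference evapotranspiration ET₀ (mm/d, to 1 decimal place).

4.1 mm/d

Tmean = (34.7 + 19.0)/2 = 26.85 °C
0.408 Ra = 0.408 × 24.5 = 9.9960 mm/d equivalent
ET₀ = 0.0023 × 9.9960 × (26.85 + 17.8) × √15.7 = 0.0023 × 9.9960 × 44.65 × 3.9623 = 4.0675 mm/d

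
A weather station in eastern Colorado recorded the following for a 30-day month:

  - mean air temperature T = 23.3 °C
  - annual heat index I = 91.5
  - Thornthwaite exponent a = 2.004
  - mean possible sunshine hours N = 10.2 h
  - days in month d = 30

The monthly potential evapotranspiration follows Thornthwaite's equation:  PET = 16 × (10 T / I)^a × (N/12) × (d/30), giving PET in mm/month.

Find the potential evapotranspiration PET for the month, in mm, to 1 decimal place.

88.5 mm

10T/I = 10 × 23.3 / 91.5 = 2.5464
(10T/I)^a = 2.5464^2.004 = 6.5084
Uncorrected PET = 16 × 6.5084 = 104.134 mm
Correction = (N/12)(d/30) = (10.2/12)(30/30) = 0.8500
PET = 104.134 × 0.8500 = 88.514 mm/month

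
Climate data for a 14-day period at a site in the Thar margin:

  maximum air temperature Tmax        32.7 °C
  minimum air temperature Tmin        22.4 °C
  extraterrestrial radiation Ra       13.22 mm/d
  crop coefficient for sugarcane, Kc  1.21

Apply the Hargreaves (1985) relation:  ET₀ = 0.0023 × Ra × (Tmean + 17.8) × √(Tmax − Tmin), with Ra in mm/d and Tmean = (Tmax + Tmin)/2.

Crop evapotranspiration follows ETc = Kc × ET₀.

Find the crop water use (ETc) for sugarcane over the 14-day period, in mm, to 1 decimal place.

Tmean = (32.7 + 22.4)/2 = 27.55 °C
ET₀ = 0.0023 × 13.22 × (27.55 + 17.8) × √10.3 = 0.0023 × 13.22 × 45.35 × 3.2094 = 4.4255 mm/d
ETc = Kc × ET₀ = 1.21 × 4.4255 = 5.3549 mm/d
Over 14 days: 5.3549 × 14 = 74.969 mm

75.0 mm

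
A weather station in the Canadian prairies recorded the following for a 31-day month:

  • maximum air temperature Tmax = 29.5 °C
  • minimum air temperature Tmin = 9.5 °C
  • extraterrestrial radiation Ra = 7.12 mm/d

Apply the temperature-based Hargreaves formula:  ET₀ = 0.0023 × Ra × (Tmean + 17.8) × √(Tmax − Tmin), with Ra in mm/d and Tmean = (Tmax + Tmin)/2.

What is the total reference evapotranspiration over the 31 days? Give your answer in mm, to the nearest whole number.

85 mm

Tmean = (29.5 + 9.5)/2 = 19.50 °C
ET₀ = 0.0023 × 7.12 × (19.50 + 17.8) × √20.0 = 0.0023 × 7.12 × 37.30 × 4.4721 = 2.7317 mm/d
Over 31 days: 2.7317 × 31 = 84.683 mm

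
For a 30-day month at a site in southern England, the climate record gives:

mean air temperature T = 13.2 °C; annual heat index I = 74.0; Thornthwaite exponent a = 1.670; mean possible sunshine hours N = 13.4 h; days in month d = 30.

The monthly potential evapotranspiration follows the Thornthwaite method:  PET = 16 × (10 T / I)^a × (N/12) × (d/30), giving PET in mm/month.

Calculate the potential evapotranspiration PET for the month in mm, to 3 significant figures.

47.0 mm

10T/I = 10 × 13.2 / 74.0 = 1.7838
(10T/I)^a = 1.7838^1.670 = 2.6287
Uncorrected PET = 16 × 2.6287 = 42.059 mm
Correction = (N/12)(d/30) = (13.4/12)(30/30) = 1.1167
PET = 42.059 × 1.1167 = 46.967 mm/month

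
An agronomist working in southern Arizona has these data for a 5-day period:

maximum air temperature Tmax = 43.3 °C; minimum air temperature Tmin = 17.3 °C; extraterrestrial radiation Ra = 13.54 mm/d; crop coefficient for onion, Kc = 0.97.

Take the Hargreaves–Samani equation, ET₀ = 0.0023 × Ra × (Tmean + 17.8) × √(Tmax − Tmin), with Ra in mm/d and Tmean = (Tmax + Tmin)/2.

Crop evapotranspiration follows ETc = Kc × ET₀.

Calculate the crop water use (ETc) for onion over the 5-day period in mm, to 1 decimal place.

Tmean = (43.3 + 17.3)/2 = 30.30 °C
ET₀ = 0.0023 × 13.54 × (30.30 + 17.8) × √26.0 = 0.0023 × 13.54 × 48.10 × 5.0990 = 7.6379 mm/d
ETc = Kc × ET₀ = 0.97 × 7.6379 = 7.4088 mm/d
Over 5 days: 7.4088 × 5 = 37.044 mm

37.0 mm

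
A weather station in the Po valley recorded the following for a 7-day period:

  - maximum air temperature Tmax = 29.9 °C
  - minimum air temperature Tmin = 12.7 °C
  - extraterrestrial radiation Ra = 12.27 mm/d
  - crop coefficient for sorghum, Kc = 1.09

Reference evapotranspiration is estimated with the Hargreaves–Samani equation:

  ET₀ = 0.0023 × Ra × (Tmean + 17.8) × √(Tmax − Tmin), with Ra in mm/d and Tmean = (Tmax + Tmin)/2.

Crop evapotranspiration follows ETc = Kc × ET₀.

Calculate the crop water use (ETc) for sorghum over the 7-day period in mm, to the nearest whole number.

35 mm

Tmean = (29.9 + 12.7)/2 = 21.30 °C
ET₀ = 0.0023 × 12.27 × (21.30 + 17.8) × √17.2 = 0.0023 × 12.27 × 39.10 × 4.1473 = 4.5763 mm/d
ETc = Kc × ET₀ = 1.09 × 4.5763 = 4.9882 mm/d
Over 7 days: 4.9882 × 7 = 34.917 mm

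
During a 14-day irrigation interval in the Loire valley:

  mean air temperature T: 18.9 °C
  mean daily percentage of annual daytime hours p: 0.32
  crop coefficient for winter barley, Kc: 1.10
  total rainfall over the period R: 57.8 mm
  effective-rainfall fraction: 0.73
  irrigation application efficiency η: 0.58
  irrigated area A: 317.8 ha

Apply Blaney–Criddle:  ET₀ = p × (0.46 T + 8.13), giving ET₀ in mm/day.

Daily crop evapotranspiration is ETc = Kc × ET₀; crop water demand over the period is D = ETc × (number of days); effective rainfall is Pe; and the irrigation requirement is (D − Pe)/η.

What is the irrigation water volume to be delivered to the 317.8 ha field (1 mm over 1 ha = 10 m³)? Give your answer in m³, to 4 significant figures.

ET₀ = 0.32 × (0.46 × 18.9 + 8.13) = 0.32 × 16.824 = 5.3837 mm/d
ETc = Kc × ET₀ = 1.10 × 5.3837 = 5.9221 mm/d
Crop demand D = ETc × 14 d = 5.9221 × 14 = 82.909 mm
Pe = 0.73 × 57.8 = 42.194 mm
D − Pe = 82.909 − 42.194 = 40.715 mm
Gross irrigation = 40.715 / 0.58 = 70.198 mm
Volume = 70.198 mm × 317.8 ha × 10 = 223089.2 m³

223100 m³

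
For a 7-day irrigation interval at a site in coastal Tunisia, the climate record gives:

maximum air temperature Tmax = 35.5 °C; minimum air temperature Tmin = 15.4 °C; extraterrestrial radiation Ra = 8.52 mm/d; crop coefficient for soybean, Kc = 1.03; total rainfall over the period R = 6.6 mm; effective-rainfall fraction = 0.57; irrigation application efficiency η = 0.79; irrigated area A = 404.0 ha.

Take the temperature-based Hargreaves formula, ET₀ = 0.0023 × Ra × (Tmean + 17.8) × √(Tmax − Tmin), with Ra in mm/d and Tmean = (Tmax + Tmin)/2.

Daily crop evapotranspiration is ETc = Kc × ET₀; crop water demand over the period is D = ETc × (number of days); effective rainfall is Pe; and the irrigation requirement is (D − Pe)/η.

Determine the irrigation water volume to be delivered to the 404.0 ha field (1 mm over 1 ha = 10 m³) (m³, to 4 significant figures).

120900 m³

Tmean = (35.5 + 15.4)/2 = 25.45 °C
ET₀ = 0.0023 × 8.52 × (25.45 + 17.8) × √20.1 = 0.0023 × 8.52 × 43.25 × 4.4833 = 3.7997 mm/d
ETc = Kc × ET₀ = 1.03 × 3.7997 = 3.9137 mm/d
Crop demand D = ETc × 7 d = 3.9137 × 7 = 27.396 mm
Pe = 0.57 × 6.6 = 3.762 mm
D − Pe = 27.396 − 3.762 = 23.634 mm
Gross irrigation = 23.634 / 0.79 = 29.916 mm
Volume = 29.916 mm × 404.0 ha × 10 = 120860.6 m³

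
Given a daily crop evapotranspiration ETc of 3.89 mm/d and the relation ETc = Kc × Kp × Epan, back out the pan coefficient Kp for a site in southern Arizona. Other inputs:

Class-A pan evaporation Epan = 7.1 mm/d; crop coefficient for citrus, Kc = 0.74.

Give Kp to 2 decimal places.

ETc = Kc × Kp × Epan  ⇒  Kp = ETc / (Kc × Epan)
Kp = 3.89 / (0.74 × 7.1) = 3.89 / 5.254 = 0.7404

0.74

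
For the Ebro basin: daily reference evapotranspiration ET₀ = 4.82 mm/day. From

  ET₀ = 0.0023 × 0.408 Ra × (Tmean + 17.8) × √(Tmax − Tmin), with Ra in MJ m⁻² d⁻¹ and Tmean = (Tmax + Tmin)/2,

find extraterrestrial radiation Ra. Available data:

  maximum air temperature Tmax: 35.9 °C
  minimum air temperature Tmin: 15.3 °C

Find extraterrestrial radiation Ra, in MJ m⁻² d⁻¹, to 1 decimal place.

Tmean = (35.9+15.3)/2 = 25.60 °C; ΔT = 20.6
Ra = ET₀ / [0.0023 × 0.408 × (Tmean+17.8) × √ΔT]
   = 4.82 / (0.0023 × 0.408 × 43.40 × 4.5387) = 26.076 MJ m⁻² d⁻¹

26.1 MJ m⁻² d⁻¹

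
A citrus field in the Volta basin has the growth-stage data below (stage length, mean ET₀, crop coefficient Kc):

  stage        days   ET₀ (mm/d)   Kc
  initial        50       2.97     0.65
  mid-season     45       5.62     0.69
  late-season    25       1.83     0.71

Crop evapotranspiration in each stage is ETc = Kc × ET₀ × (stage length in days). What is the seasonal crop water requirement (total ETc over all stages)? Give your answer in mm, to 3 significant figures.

304 mm

initial: 0.65 × 2.97 × 50 = 96.53 mm
mid-season: 0.69 × 5.62 × 45 = 174.50 mm
late-season: 0.71 × 1.83 × 25 = 32.48 mm
Seasonal total = 303.51 mm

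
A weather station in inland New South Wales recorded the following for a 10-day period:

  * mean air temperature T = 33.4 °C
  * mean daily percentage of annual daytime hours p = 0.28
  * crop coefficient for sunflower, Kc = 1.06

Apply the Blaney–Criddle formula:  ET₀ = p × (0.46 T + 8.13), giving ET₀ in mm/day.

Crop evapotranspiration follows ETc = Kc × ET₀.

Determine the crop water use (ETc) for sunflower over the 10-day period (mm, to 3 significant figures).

69.7 mm

ET₀ = 0.28 × (0.46 × 33.4 + 8.13) = 0.28 × 23.494 = 6.5783 mm/d
ETc = Kc × ET₀ = 1.06 × 6.5783 = 6.9730 mm/d
Over 10 days: 6.9730 × 10 = 69.730 mm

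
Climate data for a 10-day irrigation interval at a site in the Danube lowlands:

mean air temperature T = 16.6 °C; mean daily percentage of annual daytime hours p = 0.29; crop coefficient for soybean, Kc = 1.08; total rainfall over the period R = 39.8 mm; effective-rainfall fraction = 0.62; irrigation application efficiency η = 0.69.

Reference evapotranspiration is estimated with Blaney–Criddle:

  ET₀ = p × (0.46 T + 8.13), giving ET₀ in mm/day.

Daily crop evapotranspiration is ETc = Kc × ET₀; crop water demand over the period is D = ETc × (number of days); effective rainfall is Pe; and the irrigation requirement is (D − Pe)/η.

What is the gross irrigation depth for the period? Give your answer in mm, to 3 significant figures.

35.8 mm

ET₀ = 0.29 × (0.46 × 16.6 + 8.13) = 0.29 × 15.766 = 4.5721 mm/d
ETc = Kc × ET₀ = 1.08 × 4.5721 = 4.9379 mm/d
Crop demand D = ETc × 10 d = 4.9379 × 10 = 49.379 mm
Pe = 0.62 × 39.8 = 24.676 mm
D − Pe = 49.379 − 24.676 = 24.703 mm
Gross irrigation = 24.703 / 0.69 = 35.801 mm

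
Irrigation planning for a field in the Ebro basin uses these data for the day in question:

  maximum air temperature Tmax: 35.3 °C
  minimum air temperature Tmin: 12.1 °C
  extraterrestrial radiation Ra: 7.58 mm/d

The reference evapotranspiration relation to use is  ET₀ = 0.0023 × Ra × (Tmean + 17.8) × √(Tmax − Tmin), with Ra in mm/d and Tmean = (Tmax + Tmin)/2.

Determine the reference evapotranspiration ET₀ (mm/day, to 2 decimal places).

3.48 mm/day

Tmean = (35.3 + 12.1)/2 = 23.70 °C
ET₀ = 0.0023 × 7.58 × (23.70 + 17.8) × √23.2 = 0.0023 × 7.58 × 41.50 × 4.8166 = 3.4849 mm/d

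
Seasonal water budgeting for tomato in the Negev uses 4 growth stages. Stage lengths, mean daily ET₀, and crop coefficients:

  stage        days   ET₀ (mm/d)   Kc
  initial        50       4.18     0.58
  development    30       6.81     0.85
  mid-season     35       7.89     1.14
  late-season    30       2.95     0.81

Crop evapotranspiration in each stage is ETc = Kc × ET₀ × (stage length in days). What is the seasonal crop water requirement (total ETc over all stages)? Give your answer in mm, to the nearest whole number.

initial: 0.58 × 4.18 × 50 = 121.22 mm
development: 0.85 × 6.81 × 30 = 173.66 mm
mid-season: 1.14 × 7.89 × 35 = 314.81 mm
late-season: 0.81 × 2.95 × 30 = 71.69 mm
Seasonal total = 681.38 mm

681 mm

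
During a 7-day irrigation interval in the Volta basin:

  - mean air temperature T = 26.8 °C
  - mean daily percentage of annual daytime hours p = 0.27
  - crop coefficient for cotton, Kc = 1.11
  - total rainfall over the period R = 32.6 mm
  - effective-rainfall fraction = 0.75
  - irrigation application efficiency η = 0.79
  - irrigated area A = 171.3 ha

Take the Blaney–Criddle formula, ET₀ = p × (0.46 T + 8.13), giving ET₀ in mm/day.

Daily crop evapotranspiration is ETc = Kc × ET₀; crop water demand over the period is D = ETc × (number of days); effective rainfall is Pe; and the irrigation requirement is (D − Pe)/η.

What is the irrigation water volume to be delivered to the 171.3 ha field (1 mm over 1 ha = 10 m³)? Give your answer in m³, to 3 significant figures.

40000 m³

ET₀ = 0.27 × (0.46 × 26.8 + 8.13) = 0.27 × 20.458 = 5.5237 mm/d
ETc = Kc × ET₀ = 1.11 × 5.5237 = 6.1313 mm/d
Crop demand D = ETc × 7 d = 6.1313 × 7 = 42.919 mm
Pe = 0.75 × 32.6 = 24.450 mm
D − Pe = 42.919 − 24.450 = 18.469 mm
Gross irrigation = 18.469 / 0.79 = 23.378 mm
Volume = 23.378 mm × 171.3 ha × 10 = 40046.5 m³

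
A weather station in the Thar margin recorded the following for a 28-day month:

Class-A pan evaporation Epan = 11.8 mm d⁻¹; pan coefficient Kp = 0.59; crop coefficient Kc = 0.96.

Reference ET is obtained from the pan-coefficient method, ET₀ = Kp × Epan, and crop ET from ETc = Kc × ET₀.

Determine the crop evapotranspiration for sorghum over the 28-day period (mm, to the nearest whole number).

187 mm

ET₀ = 0.59 × 11.8 = 6.9620 mm/d
ETc = Kc × ET₀ = 0.96 × 6.9620 = 6.6835 mm/d
Over 28 days: 6.6835 × 28 = 187.138 mm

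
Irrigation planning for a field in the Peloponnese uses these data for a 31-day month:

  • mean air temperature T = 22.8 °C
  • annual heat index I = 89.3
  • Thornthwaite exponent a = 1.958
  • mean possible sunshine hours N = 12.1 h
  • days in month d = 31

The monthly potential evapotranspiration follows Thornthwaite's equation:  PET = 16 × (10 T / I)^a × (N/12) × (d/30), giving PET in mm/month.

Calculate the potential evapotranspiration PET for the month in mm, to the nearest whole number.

104 mm

10T/I = 10 × 22.8 / 89.3 = 2.5532
(10T/I)^a = 2.5532^1.958 = 6.2672
Uncorrected PET = 16 × 6.2672 = 100.275 mm
Correction = (N/12)(d/30) = (12.1/12)(31/30) = 1.0419
PET = 100.275 × 1.0419 = 104.477 mm/month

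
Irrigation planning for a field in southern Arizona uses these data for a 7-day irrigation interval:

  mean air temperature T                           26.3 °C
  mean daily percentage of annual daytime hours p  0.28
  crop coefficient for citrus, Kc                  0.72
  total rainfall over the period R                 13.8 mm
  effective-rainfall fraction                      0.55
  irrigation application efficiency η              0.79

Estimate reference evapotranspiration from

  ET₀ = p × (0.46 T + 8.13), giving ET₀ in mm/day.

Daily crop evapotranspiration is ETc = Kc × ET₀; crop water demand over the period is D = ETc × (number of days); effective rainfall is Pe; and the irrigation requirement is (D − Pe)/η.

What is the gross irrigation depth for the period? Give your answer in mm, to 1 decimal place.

26.5 mm

ET₀ = 0.28 × (0.46 × 26.3 + 8.13) = 0.28 × 20.228 = 5.6638 mm/d
ETc = Kc × ET₀ = 0.72 × 5.6638 = 4.0779 mm/d
Crop demand D = ETc × 7 d = 4.0779 × 7 = 28.545 mm
Pe = 0.55 × 13.8 = 7.590 mm
D − Pe = 28.545 − 7.590 = 20.955 mm
Gross irrigation = 20.955 / 0.79 = 26.525 mm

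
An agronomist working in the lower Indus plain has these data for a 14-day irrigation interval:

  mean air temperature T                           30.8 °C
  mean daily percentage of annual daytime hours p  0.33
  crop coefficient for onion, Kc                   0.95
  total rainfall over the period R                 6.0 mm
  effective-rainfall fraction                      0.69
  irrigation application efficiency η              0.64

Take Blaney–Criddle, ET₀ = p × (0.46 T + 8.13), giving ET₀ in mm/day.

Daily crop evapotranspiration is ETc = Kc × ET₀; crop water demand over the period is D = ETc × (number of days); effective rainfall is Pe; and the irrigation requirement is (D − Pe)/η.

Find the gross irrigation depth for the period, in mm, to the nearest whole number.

146 mm

ET₀ = 0.33 × (0.46 × 30.8 + 8.13) = 0.33 × 22.298 = 7.3583 mm/d
ETc = Kc × ET₀ = 0.95 × 7.3583 = 6.9904 mm/d
Crop demand D = ETc × 14 d = 6.9904 × 14 = 97.866 mm
Pe = 0.69 × 6.0 = 4.140 mm
D − Pe = 97.866 − 4.140 = 93.726 mm
Gross irrigation = 93.726 / 0.64 = 146.447 mm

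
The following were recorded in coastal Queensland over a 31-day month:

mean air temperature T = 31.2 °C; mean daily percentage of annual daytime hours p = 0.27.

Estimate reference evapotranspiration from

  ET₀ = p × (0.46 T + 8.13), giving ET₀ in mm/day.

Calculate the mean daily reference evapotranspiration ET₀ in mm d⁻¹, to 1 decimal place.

ET₀ = 0.27 × (0.46 × 31.2 + 8.13) = 0.27 × 22.482 = 6.0701 mm/d

6.1 mm d⁻¹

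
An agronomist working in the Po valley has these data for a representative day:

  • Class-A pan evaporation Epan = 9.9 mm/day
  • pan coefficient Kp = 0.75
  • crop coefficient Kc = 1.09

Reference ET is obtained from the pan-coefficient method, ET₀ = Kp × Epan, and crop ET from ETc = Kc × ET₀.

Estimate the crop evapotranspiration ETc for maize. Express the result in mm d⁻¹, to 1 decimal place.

8.1 mm d⁻¹

ET₀ = 0.75 × 9.9 = 7.4250 mm/d
ETc = Kc × ET₀ = 1.09 × 7.4250 = 8.0933 mm/d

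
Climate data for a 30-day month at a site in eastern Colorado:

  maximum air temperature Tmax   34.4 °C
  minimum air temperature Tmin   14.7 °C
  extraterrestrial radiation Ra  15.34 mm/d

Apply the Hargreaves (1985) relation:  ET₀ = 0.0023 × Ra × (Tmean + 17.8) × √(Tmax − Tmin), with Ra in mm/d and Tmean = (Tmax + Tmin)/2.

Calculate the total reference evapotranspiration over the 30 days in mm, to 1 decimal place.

Tmean = (34.4 + 14.7)/2 = 24.55 °C
ET₀ = 0.0023 × 15.34 × (24.55 + 17.8) × √19.7 = 0.0023 × 15.34 × 42.35 × 4.4385 = 6.6320 mm/d
Over 30 days: 6.6320 × 30 = 198.960 mm

199.0 mm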